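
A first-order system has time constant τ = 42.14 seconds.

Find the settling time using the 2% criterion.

For first-order system, 2% settling time ≈ 4τ = 4 × 42.14 = 168.56 s.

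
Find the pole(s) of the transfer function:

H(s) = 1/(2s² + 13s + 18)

Discriminant = 13² - 4×2×18 = 169 - 144 = 25 > 0, so two distinct real poles. Using quadratic formula: s = (-13 ± √25)/(2×2) = (-13 ± √25)/4, with √25 = 5. s₁ = -8/4 = -2, s₂ = -18/4 = -4.5. Poles: s₁ = -2, s₂ = -4.5.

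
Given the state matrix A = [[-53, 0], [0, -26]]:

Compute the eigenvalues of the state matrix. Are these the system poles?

For diagonal matrix, eigenvalues are diagonal entries: λ₁ = -53, λ₂ = -26. Eigenvalues of A = system poles.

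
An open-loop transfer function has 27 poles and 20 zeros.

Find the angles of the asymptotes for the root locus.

n - m = 27 - 20 = 7. Angles: θk = (2k + 1)·180°/7 = 25.71°, 77.14°, 128.57°, 180°, 231.43°, 282.86°, 334.29°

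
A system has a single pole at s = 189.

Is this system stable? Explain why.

Pole at s = 189 is in the right half-plane. Unstable.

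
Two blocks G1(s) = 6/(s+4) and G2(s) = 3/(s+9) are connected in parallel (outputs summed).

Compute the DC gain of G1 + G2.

Parallel: G_eq = G1 + G2. DC gain = G1(0) + G2(0) = 6/4 + 3/9 = 1.5 + 0.3333 = 1.8333.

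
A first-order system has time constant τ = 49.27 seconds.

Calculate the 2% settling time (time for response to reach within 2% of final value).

For first-order system, 2% settling time ≈ 4τ = 4 × 49.27 = 197.08 s.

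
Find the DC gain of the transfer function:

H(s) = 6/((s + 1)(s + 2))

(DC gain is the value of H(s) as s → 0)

DC gain = H(0) = 6/(1 × 2) = 6/2 = 3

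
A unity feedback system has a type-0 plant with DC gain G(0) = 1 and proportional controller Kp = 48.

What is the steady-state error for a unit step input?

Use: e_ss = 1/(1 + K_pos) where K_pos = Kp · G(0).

K_pos = Kp · G(0) = 48 × 1 = 48. e_ss = 1/(1 + 48) = 0.0204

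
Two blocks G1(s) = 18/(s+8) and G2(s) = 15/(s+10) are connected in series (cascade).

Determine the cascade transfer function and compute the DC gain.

Series: multiply transfer functions. G_eq = 18/(s+8) × 15/(s+10) = 270/((s+8)(s+10)). DC gain = 270/(8×10) = 3.375.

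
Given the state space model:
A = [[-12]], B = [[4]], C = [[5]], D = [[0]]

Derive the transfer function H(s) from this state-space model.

(sI - A)⁻¹ = 1/(s + 12). H(s) = 5 × 4/(s + 12) + 0 = 20/(s + 12).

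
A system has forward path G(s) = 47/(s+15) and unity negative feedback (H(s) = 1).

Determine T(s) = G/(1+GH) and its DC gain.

T(s) = G/(1+GH) = [47/(s+15)] / [1 + 47/(s+15)] = 47/(s+15+47) = 47/(s+62). DC gain = 47/62 = 0.7581.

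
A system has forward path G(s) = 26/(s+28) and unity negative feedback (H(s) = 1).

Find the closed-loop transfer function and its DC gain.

T(s) = G/(1+GH) = [26/(s+28)] / [1 + 26/(s+28)] = 26/(s+28+26) = 26/(s+54). DC gain = 26/54 = 0.4815.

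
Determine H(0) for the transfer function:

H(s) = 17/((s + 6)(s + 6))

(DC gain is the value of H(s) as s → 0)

DC gain = H(0) = 17/(6 × 6) = 17/36 = 0.4722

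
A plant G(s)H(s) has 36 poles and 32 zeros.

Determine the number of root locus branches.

Root locus has n branches where n = number of poles = 36.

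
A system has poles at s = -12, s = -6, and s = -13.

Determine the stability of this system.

All poles are in the left half-plane. System is stable.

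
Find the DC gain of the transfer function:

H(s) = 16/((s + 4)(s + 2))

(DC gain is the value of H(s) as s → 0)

DC gain = H(0) = 16/(4 × 2) = 16/8 = 2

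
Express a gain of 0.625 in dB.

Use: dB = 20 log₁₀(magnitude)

dB = 20 log₁₀(0.625) = -4.1 dB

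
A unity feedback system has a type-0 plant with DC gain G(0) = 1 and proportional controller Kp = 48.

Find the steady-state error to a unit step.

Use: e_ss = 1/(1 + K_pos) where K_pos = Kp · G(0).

K_pos = Kp · G(0) = 48 × 1 = 48. e_ss = 1/(1 + 48) = 0.0204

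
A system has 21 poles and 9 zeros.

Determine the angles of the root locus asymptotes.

n - m = 21 - 9 = 12. Angles: θk = (2k + 1)·180°/12 = 15°, 45°, 75°, 105°, 135°, 165°, 195°, 225°, 255°, 285°, 315°, 345°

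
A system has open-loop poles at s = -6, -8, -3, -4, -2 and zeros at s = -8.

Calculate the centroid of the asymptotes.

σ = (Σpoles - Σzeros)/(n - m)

σ = (Σpoles - Σzeros)/(n - m) = (-23 - (-8))/(5 - 1) = -15/4 = -3.75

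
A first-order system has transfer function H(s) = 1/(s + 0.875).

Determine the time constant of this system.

For H(s) = 1/(s + 1/τ), the pole is at -1/τ = -0.875, so τ = 1/0.875 = 1.1429 s.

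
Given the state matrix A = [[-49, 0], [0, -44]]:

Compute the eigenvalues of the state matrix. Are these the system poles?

For diagonal matrix, eigenvalues are diagonal entries: λ₁ = -49, λ₂ = -44. Eigenvalues of A = system poles.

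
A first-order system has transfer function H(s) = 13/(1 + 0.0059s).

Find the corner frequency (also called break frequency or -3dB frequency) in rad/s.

Corner frequency = 1/τ = 1/0.0059 = 169.492 rad/s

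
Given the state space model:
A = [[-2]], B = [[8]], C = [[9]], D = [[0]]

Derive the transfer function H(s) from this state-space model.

(sI - A)⁻¹ = 1/(s + 2). H(s) = 9 × 8/(s + 2) + 0 = 72/(s + 2).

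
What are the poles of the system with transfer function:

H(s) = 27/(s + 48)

Pole is where denominator = 0: s + 48 = 0, so s = -48.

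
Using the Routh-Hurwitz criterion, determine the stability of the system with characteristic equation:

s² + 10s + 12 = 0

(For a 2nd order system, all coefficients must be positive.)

Coefficients: 1, 10, 12. All positive, so system is stable.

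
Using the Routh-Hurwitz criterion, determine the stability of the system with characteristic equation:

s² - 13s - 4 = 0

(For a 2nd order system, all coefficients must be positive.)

Coefficients: 1, -13, -4. b=-13, c=-4 not positive, so system is unstable.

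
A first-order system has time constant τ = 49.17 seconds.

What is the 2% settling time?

For first-order system, 2% settling time ≈ 4τ = 4 × 49.17 = 196.68 s.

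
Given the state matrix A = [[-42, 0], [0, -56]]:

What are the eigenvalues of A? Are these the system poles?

For diagonal matrix, eigenvalues are diagonal entries: λ₁ = -42, λ₂ = -56. Eigenvalues of A = system poles.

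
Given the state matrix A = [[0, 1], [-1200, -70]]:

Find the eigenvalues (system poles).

det(A - λI) = λ² - (-70)λ + 1200 = (λ - (-30))(λ - (-40)). Eigenvalues: -30, -40.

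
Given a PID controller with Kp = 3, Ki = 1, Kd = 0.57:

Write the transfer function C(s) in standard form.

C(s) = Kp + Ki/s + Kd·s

Substituting values: C(s) = 3 + 1/s + 0.57s = (0.57s² + 3s + 1)/s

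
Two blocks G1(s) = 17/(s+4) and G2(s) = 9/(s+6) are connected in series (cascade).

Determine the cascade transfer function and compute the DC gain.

Series: multiply transfer functions. G_eq = 17/(s+4) × 9/(s+6) = 153/((s+4)(s+6)). DC gain = 153/(4×6) = 6.375.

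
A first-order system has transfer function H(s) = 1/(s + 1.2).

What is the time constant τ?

For H(s) = 1/(s + 1/τ), the pole is at -1/τ = -1.2, so τ = 1/1.2 = 0.8333 s.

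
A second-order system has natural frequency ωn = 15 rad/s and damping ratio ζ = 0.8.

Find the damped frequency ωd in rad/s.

ωd = ωn√(1 - ζ²) = 15√(1 - 0.8²) = 9.0 rad/s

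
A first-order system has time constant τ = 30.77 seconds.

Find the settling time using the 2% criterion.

For first-order system, 2% settling time ≈ 4τ = 4 × 30.77 = 123.08 s.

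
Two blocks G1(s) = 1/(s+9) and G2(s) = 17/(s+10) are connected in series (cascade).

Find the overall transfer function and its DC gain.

Series: multiply transfer functions. G_eq = 1/(s+9) × 17/(s+10) = 17/((s+9)(s+10)). DC gain = 17/(9×10) = 0.1889.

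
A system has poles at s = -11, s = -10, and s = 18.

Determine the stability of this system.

Pole(s) at s = 18 are not in the left half-plane. System is unstable.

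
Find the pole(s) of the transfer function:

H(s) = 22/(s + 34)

Pole is where denominator = 0: s + 34 = 0, so s = -34.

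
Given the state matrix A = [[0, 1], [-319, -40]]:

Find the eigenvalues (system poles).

det(A - λI) = λ² - (-40)λ + 319 = (λ - (-11))(λ - (-29)). Eigenvalues: -11, -29.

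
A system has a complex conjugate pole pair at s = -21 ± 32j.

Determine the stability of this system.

Real part of poles is -21 (< 0, left half-plane). Stable.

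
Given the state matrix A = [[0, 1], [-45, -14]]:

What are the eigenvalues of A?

det(A - λI) = λ² - (-14)λ + 45 = (λ - (-9))(λ - (-5)). Eigenvalues: -9, -5.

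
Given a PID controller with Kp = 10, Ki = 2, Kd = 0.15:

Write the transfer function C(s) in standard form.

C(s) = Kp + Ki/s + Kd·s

Substituting values: C(s) = 10 + 2/s + 0.15s = (0.15s² + 10s + 2)/s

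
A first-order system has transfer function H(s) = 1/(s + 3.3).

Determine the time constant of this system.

For H(s) = 1/(s + 1/τ), the pole is at -1/τ = -3.3, so τ = 1/3.3 = 0.3030 s.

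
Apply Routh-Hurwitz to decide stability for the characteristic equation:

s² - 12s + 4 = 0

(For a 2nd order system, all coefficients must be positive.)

Coefficients: 1, -12, 4. b=-12 not positive, so system is unstable.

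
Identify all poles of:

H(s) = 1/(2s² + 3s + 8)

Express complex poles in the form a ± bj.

Discriminant = 3² - 4×2×8 = 9 - 64 = -55 < 0, so the poles are a complex conjugate pair s = (-3 ± j√55)/(2×2). Real part = -3/(2×2) = -3/4 = -0.75; imaginary part = ±√55/(2×2) ≈ 1.8540. Poles: s = -0.75 ± 1.8540j.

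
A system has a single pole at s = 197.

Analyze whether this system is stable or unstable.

Pole at s = 197 is in the right half-plane. Unstable.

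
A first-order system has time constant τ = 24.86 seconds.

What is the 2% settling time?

For first-order system, 2% settling time ≈ 4τ = 4 × 24.86 = 99.44 s.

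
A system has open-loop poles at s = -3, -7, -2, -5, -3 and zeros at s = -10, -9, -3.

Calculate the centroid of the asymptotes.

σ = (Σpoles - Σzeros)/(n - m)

σ = (Σpoles - Σzeros)/(n - m) = (-20 - (-22))/(5 - 3) = 2/2 = 1.0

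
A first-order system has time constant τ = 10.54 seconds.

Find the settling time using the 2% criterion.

For first-order system, 2% settling time ≈ 4τ = 4 × 10.54 = 42.16 s.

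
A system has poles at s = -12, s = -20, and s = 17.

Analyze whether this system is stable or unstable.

Pole(s) at s = 17 are not in the left half-plane. System is unstable.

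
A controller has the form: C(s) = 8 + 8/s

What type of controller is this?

This is a Proportional-Integral (PI) controller.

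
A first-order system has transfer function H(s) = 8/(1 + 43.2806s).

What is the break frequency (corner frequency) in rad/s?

Corner frequency = 1/τ = 1/43.2806 = 0.023 rad/s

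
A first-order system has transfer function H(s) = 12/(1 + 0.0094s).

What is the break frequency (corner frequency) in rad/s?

Corner frequency = 1/τ = 1/0.0094 = 106.383 rad/s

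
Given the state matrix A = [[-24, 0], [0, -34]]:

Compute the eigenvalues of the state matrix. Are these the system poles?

For diagonal matrix, eigenvalues are diagonal entries: λ₁ = -24, λ₂ = -34. Eigenvalues of A = system poles.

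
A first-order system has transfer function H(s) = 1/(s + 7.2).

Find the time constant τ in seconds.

For H(s) = 1/(s + 1/τ), the pole is at -1/τ = -7.2, so τ = 1/7.2 = 0.1389 s.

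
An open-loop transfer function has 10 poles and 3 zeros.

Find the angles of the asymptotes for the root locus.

n - m = 10 - 3 = 7. Angles: θk = (2k + 1)·180°/7 = 25.71°, 77.14°, 128.57°, 180°, 231.43°, 282.86°, 334.29°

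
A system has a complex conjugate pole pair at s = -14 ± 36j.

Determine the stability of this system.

Real part of poles is -14 (< 0, left half-plane). Stable.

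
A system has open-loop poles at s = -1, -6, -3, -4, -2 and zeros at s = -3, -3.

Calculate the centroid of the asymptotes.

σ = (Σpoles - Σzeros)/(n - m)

σ = (Σpoles - Σzeros)/(n - m) = (-16 - (-6))/(5 - 2) = -10/3 = -3.33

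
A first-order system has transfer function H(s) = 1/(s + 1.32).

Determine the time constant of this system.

For H(s) = 1/(s + 1/τ), the pole is at -1/τ = -1.32, so τ = 1/1.32 = 0.7576 s.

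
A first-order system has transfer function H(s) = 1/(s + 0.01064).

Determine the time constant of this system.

For H(s) = 1/(s + 1/τ), the pole is at -1/τ = -0.01064, so τ = 1/0.01064 = 93.98 s.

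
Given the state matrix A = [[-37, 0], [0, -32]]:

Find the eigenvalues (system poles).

For diagonal matrix, eigenvalues are diagonal entries: λ₁ = -37, λ₂ = -32.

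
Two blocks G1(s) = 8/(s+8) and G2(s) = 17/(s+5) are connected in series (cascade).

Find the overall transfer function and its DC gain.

Series: multiply transfer functions. G_eq = 8/(s+8) × 17/(s+5) = 136/((s+8)(s+5)). DC gain = 136/(8×5) = 3.4.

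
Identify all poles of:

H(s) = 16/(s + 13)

Pole is where denominator = 0: s + 13 = 0, so s = -13.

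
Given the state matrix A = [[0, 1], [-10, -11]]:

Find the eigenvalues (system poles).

det(A - λI) = λ² - (-11)λ + 10 = (λ - (-10))(λ - (-1)). Eigenvalues: -10, -1.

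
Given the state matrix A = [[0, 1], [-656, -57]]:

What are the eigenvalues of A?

det(A - λI) = λ² - (-57)λ + 656 = (λ - (-16))(λ - (-41)). Eigenvalues: -16, -41.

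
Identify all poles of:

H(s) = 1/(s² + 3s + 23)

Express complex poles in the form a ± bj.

Discriminant = 3² - 4×1×23 = 9 - 92 = -83 < 0, so the poles are a complex conjugate pair s = (-3 ± j√83)/(2×1). Real part = -3/(2×1) = -3/2 = -1.5; imaginary part = ±√83/(2×1) ≈ 4.5552. Poles: s = -1.5 ± 4.5552j.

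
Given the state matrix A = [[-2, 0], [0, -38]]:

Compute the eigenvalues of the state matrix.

For diagonal matrix, eigenvalues are diagonal entries: λ₁ = -2, λ₂ = -38.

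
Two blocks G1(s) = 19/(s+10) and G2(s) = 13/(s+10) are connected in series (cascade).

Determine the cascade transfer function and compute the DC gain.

Series: multiply transfer functions. G_eq = 19/(s+10) × 13/(s+10) = 247/((s+10)(s+10)). DC gain = 247/(10×10) = 2.47.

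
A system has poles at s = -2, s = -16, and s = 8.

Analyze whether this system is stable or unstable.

Pole(s) at s = 8 are not in the left half-plane. System is unstable.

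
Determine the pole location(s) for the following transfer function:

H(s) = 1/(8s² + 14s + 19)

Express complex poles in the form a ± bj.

Discriminant = 14² - 4×8×19 = 196 - 608 = -412 < 0, so the poles are a complex conjugate pair s = (-14 ± j√412)/(2×8). Real part = -14/(2×8) = -14/16 = -0.875; imaginary part = ±√412/(2×8) ≈ 1.2686. Poles: s = -0.875 ± 1.2686j.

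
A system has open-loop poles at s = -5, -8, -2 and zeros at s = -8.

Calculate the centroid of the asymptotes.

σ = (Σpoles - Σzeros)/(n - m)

σ = (Σpoles - Σzeros)/(n - m) = (-15 - (-8))/(3 - 1) = -7/2 = -3.5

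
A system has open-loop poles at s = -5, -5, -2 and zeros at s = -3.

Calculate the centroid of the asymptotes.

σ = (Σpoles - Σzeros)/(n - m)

σ = (Σpoles - Σzeros)/(n - m) = (-12 - (-3))/(3 - 1) = -9/2 = -4.5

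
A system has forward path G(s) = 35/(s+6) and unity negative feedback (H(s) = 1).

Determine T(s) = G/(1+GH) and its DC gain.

T(s) = G/(1+GH) = [35/(s+6)] / [1 + 35/(s+6)] = 35/(s+6+35) = 35/(s+41). DC gain = 35/41 = 0.8537.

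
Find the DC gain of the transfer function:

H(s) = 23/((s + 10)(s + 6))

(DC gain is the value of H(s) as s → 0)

DC gain = H(0) = 23/(10 × 6) = 23/60 = 0.3833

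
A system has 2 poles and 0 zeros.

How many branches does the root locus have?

Root locus has n branches where n = number of poles = 2.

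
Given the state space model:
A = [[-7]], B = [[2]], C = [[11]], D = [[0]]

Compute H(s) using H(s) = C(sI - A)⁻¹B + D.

(sI - A)⁻¹ = 1/(s + 7). H(s) = 11 × 2/(s + 7) + 0 = 22/(s + 7).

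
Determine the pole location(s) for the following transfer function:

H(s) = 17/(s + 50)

Pole is where denominator = 0: s + 50 = 0, so s = -50.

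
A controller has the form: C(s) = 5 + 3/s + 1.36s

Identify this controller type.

This is a Proportional-Integral-Derivative (PID) controller.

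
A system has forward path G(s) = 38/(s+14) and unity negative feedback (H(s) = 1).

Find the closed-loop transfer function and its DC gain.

T(s) = G/(1+GH) = [38/(s+14)] / [1 + 38/(s+14)] = 38/(s+14+38) = 38/(s+52). DC gain = 38/52 = 0.7308.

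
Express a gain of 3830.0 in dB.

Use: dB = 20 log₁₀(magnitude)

dB = 20 log₁₀(3830.0) = 71.7 dB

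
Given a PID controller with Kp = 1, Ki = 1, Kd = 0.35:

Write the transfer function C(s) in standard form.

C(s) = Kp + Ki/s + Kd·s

Substituting values: C(s) = 1 + 1/s + 0.35s = (0.35s² + s + 1)/s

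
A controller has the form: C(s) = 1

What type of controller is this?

This is a Proportional (P) controller.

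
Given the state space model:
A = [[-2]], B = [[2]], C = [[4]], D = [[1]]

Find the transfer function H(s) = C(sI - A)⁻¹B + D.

(sI - A)⁻¹ = 1/(s + 2). H(s) = 4×2/(s + 2) + 1 = (s + 10)/(s + 2).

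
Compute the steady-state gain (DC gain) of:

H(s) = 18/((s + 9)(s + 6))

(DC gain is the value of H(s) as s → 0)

DC gain = H(0) = 18/(9 × 6) = 18/54 = 0.3333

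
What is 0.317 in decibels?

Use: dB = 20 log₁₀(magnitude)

dB = 20 log₁₀(0.317) = -10.0 dB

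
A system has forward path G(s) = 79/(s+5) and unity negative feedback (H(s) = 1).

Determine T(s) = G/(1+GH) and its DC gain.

T(s) = G/(1+GH) = [79/(s+5)] / [1 + 79/(s+5)] = 79/(s+5+79) = 79/(s+84). DC gain = 79/84 = 0.9405.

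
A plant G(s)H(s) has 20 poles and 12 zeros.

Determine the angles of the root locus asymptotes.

n - m = 20 - 12 = 8. Angles: θk = (2k + 1)·180°/8 = 22.5°, 67.5°, 112.5°, 157.5°, 202.5°, 247.5°, 292.5°, 337.5°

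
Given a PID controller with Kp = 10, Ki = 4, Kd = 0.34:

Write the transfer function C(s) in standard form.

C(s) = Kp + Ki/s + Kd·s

Substituting values: C(s) = 10 + 4/s + 0.34s = (0.34s² + 10s + 4)/s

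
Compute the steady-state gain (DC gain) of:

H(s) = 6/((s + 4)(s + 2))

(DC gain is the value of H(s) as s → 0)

DC gain = H(0) = 6/(4 × 2) = 6/8 = 0.75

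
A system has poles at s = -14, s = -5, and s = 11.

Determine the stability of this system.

Pole(s) at s = 11 are not in the left half-plane. System is unstable.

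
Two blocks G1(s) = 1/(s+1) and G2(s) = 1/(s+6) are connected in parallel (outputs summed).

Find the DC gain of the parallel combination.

Parallel: G_eq = G1 + G2. DC gain = G1(0) + G2(0) = 1/1 + 1/6 = 1 + 0.1667 = 1.1667.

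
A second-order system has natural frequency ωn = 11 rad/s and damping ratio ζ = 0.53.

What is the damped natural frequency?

ωd = ωn√(1 - ζ²) = 11√(1 - 0.53²) = 9.33 rad/s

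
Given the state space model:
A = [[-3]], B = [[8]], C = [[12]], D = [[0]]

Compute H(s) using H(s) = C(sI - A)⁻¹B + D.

(sI - A)⁻¹ = 1/(s + 3). H(s) = 12 × 8/(s + 3) + 0 = 96/(s + 3).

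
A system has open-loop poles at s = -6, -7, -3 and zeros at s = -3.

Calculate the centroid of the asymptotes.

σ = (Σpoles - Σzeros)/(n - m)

σ = (Σpoles - Σzeros)/(n - m) = (-16 - (-3))/(3 - 1) = -13/2 = -6.5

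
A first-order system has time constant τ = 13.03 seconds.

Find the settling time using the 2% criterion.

For first-order system, 2% settling time ≈ 4τ = 4 × 13.03 = 52.12 s.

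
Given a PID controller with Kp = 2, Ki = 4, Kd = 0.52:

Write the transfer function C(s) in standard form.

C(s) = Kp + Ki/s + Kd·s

Substituting values: C(s) = 2 + 4/s + 0.52s = (0.52s² + 2s + 4)/s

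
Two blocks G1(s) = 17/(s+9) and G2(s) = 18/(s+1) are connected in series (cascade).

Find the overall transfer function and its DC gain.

Series: multiply transfer functions. G_eq = 17/(s+9) × 18/(s+1) = 306/((s+9)(s+1)). DC gain = 306/(9×1) = 34.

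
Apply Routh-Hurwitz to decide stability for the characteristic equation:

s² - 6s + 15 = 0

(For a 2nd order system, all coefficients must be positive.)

Coefficients: 1, -6, 15. b=-6 not positive, so system is unstable.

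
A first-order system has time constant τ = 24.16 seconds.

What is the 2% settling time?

For first-order system, 2% settling time ≈ 4τ = 4 × 24.16 = 96.64 s.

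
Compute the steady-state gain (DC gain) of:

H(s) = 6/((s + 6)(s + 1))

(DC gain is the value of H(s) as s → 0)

DC gain = H(0) = 6/(6 × 1) = 6/6 = 1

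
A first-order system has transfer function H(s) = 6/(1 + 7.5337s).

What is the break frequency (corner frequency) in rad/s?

Corner frequency = 1/τ = 1/7.5337 = 0.133 rad/s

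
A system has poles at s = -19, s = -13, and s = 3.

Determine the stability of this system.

Pole(s) at s = 3 are not in the left half-plane. System is unstable.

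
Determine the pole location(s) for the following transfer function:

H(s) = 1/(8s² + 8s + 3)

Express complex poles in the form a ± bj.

Discriminant = 8² - 4×8×3 = 64 - 96 = -32 < 0, so the poles are a complex conjugate pair s = (-8 ± j√32)/(2×8). Real part = -8/(2×8) = -8/16 = -0.5; imaginary part = ±√32/(2×8) ≈ 0.3536. Poles: s = -0.5 ± 0.3536j.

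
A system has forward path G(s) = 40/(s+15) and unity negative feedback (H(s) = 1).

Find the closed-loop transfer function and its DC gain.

T(s) = G/(1+GH) = [40/(s+15)] / [1 + 40/(s+15)] = 40/(s+15+40) = 40/(s+55). DC gain = 40/55 = 0.7273.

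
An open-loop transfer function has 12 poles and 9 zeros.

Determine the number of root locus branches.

Root locus has n branches where n = number of poles = 12.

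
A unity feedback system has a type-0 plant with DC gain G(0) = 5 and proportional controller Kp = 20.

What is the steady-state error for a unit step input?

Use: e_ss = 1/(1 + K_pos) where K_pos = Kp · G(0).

K_pos = Kp · G(0) = 20 × 5 = 100. e_ss = 1/(1 + 100) = 0.0099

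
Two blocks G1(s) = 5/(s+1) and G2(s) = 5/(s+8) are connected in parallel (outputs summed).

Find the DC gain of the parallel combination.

Parallel: G_eq = G1 + G2. DC gain = G1(0) + G2(0) = 5/1 + 5/8 = 5 + 0.625 = 5.625.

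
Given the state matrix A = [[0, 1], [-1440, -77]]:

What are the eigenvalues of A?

det(A - λI) = λ² - (-77)λ + 1440 = (λ - (-32))(λ - (-45)). Eigenvalues: -32, -45.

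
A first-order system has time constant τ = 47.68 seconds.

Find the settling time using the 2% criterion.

For first-order system, 2% settling time ≈ 4τ = 4 × 47.68 = 190.72 s.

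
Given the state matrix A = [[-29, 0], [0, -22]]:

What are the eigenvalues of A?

For diagonal matrix, eigenvalues are diagonal entries: λ₁ = -29, λ₂ = -22.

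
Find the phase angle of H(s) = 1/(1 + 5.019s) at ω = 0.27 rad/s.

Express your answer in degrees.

Phase = -arctan(ωτ) = -arctan(0.27 × 5.019) = -53.6°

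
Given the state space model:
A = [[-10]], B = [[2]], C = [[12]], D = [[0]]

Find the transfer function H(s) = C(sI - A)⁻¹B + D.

(sI - A)⁻¹ = 1/(s + 10). H(s) = 12 × 2/(s + 10) + 0 = 24/(s + 10).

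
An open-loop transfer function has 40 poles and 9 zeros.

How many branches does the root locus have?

Root locus has n branches where n = number of poles = 40.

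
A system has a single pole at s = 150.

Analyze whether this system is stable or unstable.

Pole at s = 150 is in the right half-plane. Unstable.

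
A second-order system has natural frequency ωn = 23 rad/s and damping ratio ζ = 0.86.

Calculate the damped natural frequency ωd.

ωd = ωn√(1 - ζ²) = 23√(1 - 0.86²) = 11.74 rad/s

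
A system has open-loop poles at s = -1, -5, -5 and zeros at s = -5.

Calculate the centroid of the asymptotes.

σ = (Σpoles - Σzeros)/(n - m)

σ = (Σpoles - Σzeros)/(n - m) = (-11 - (-5))/(3 - 1) = -6/2 = -3.0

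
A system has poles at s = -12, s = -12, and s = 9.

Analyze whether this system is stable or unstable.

Pole(s) at s = 9 are not in the left half-plane. System is unstable.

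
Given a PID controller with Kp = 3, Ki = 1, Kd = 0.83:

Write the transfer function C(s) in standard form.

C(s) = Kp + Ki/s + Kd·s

Substituting values: C(s) = 3 + 1/s + 0.83s = (0.83s² + 3s + 1)/s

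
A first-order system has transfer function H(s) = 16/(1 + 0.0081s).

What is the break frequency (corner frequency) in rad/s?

Corner frequency = 1/τ = 1/0.0081 = 123.457 rad/s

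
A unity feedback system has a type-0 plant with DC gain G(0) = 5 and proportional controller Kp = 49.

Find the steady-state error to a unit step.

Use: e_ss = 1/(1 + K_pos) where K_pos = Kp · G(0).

K_pos = Kp · G(0) = 49 × 5 = 245. e_ss = 1/(1 + 245) = 0.0041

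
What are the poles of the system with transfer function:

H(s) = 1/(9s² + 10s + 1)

Discriminant = 10² - 4×9×1 = 100 - 36 = 64 > 0, so two distinct real poles. Using quadratic formula: s = (-10 ± √64)/(2×9) = (-10 ± √64)/18, with √64 = 8. s₁ = -2/18 ≈ -0.1111, s₂ = -18/18 = -1. Poles: s₁ = -0.1111, s₂ = -1.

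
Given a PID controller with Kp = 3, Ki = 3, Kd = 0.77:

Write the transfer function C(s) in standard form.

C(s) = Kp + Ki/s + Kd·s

Substituting values: C(s) = 3 + 3/s + 0.77s = (0.77s² + 3s + 3)/s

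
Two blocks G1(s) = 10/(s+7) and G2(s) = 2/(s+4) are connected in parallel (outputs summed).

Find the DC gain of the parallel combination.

Parallel: G_eq = G1 + G2. DC gain = G1(0) + G2(0) = 10/7 + 2/4 = 1.4286 + 0.5 = 1.9286.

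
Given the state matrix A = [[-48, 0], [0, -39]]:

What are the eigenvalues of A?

For diagonal matrix, eigenvalues are diagonal entries: λ₁ = -48, λ₂ = -39.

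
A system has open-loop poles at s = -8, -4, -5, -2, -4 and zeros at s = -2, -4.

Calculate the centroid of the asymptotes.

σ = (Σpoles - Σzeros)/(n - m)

σ = (Σpoles - Σzeros)/(n - m) = (-23 - (-6))/(5 - 2) = -17/3 = -5.67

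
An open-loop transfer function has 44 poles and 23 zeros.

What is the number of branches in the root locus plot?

Root locus has n branches where n = number of poles = 44.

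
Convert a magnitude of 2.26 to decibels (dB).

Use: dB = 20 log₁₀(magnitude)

dB = 20 log₁₀(2.26) = 7.1 dB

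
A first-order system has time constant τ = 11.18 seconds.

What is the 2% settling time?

For first-order system, 2% settling time ≈ 4τ = 4 × 11.18 = 44.72 s.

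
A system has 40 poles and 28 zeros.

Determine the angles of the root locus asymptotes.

n - m = 40 - 28 = 12. Angles: θk = (2k + 1)·180°/12 = 15°, 45°, 75°, 105°, 135°, 165°, 195°, 225°, 255°, 285°, 315°, 345°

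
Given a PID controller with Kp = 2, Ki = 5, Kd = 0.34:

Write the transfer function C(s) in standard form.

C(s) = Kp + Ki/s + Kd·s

Substituting values: C(s) = 2 + 5/s + 0.34s = (0.34s² + 2s + 5)/s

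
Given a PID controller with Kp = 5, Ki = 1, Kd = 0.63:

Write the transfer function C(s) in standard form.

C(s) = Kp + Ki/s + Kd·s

Substituting values: C(s) = 5 + 1/s + 0.63s = (0.63s² + 5s + 1)/s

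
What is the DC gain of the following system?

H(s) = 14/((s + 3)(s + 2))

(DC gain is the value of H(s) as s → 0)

DC gain = H(0) = 14/(3 × 2) = 14/6 = 2.3333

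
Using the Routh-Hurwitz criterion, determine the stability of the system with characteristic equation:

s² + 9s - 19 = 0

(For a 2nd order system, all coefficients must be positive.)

Coefficients: 1, 9, -19. c=-19 not positive, so system is unstable.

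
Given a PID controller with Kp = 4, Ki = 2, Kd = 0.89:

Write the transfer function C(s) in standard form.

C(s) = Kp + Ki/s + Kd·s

Substituting values: C(s) = 4 + 2/s + 0.89s = (0.89s² + 4s + 2)/s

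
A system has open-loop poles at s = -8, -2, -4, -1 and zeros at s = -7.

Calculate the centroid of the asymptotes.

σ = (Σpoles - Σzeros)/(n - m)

σ = (Σpoles - Σzeros)/(n - m) = (-15 - (-7))/(4 - 1) = -8/3 = -2.67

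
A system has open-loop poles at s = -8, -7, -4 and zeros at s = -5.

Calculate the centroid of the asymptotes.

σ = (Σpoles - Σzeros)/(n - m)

σ = (Σpoles - Σzeros)/(n - m) = (-19 - (-5))/(3 - 1) = -14/2 = -7.0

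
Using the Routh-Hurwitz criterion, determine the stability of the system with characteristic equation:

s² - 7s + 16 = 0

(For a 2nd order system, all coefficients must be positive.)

Coefficients: 1, -7, 16. b=-7 not positive, so system is unstable.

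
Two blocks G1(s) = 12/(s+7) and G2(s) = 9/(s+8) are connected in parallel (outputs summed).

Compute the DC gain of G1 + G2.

Parallel: G_eq = G1 + G2. DC gain = G1(0) + G2(0) = 12/7 + 9/8 = 1.7143 + 1.125 = 2.8393.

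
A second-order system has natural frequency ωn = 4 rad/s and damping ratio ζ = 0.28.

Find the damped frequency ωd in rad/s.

ωd = ωn√(1 - ζ²) = 4√(1 - 0.28²) = 3.84 rad/s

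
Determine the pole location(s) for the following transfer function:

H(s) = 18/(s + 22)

Pole is where denominator = 0: s + 22 = 0, so s = -22.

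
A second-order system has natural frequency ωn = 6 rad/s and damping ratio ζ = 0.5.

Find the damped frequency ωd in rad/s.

ωd = ωn√(1 - ζ²) = 6√(1 - 0.5²) = 5.2 rad/s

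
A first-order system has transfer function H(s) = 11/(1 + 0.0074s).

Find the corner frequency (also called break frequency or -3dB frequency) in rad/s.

Corner frequency = 1/τ = 1/0.0074 = 135.135 rad/s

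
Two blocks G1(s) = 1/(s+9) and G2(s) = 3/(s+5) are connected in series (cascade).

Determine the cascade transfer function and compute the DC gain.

Series: multiply transfer functions. G_eq = 1/(s+9) × 3/(s+5) = 3/((s+9)(s+5)). DC gain = 3/(9×5) = 0.0667.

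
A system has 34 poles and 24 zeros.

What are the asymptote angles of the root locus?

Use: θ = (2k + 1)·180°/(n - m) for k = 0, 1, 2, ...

n - m = 34 - 24 = 10. Angles: θk = (2k + 1)·180°/10 = 18°, 54°, 90°, 126°, 162°, 198°, 234°, 270°, 306°, 342°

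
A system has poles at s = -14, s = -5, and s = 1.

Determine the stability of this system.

Pole(s) at s = 1 are not in the left half-plane. System is unstable.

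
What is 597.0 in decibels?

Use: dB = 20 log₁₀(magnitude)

dB = 20 log₁₀(597.0) = 55.5 dB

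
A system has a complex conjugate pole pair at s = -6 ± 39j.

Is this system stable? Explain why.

Real part of poles is -6 (< 0, left half-plane). Stable.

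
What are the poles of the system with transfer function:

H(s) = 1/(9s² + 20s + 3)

Discriminant = 20² - 4×9×3 = 400 - 108 = 292 > 0, so two distinct real poles. Using quadratic formula: s = (-20 ± √292)/(2×9) = (-20 ± √292)/18, with √292 ≈ 17.0880. s₁ ≈ -0.1618, s₂ ≈ -2.0604. Poles: s₁ = -0.1618, s₂ = -2.0604.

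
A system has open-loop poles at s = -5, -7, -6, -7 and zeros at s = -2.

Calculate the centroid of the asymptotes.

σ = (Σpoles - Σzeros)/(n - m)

σ = (Σpoles - Σzeros)/(n - m) = (-25 - (-2))/(4 - 1) = -23/3 = -7.67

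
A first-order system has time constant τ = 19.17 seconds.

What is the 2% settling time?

For first-order system, 2% settling time ≈ 4τ = 4 × 19.17 = 76.68 s.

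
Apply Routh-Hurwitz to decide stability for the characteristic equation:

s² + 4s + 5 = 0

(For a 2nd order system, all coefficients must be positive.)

Coefficients: 1, 4, 5. All positive, so system is stable.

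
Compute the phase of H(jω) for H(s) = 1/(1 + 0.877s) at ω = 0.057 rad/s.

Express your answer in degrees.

Phase = -arctan(ωτ) = -arctan(0.057 × 0.877) = -2.9°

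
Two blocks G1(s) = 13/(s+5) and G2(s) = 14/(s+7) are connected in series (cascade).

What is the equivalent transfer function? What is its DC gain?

Series: multiply transfer functions. G_eq = 13/(s+5) × 14/(s+7) = 182/((s+5)(s+7)). DC gain = 182/(5×7) = 5.2.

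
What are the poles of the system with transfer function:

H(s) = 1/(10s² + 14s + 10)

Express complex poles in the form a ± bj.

Discriminant = 14² - 4×10×10 = 196 - 400 = -204 < 0, so the poles are a complex conjugate pair s = (-14 ± j√204)/(2×10). Real part = -14/(2×10) = -14/20 = -0.7; imaginary part = ±√204/(2×10) ≈ 0.7141. Poles: s = -0.7 ± 0.7141j.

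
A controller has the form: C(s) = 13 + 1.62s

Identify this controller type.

This is a Proportional-Derivative (PD) controller.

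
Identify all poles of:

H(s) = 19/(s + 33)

Pole is where denominator = 0: s + 33 = 0, so s = -33.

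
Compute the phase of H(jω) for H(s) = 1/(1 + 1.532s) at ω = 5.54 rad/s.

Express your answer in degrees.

Phase = -arctan(ωτ) = -arctan(5.54 × 1.532) = -83.3°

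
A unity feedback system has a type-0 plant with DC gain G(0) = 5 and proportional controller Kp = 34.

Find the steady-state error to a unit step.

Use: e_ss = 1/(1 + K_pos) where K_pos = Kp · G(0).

K_pos = Kp · G(0) = 34 × 5 = 170. e_ss = 1/(1 + 170) = 0.0058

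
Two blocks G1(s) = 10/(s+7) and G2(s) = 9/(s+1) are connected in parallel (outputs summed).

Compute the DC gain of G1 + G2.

Parallel: G_eq = G1 + G2. DC gain = G1(0) + G2(0) = 10/7 + 9/1 = 1.4286 + 9 = 10.4286.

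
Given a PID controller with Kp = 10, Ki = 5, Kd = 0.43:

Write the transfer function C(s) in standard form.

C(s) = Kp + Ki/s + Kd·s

Substituting values: C(s) = 10 + 5/s + 0.43s = (0.43s² + 10s + 5)/s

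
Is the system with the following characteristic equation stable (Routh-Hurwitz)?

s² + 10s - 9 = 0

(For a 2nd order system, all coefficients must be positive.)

Coefficients: 1, 10, -9. c=-9 not positive, so system is unstable.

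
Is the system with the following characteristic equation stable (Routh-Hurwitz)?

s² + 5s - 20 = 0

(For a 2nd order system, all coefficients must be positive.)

Coefficients: 1, 5, -20. c=-20 not positive, so system is unstable.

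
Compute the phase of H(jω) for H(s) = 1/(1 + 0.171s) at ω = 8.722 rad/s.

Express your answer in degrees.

Phase = -arctan(ωτ) = -arctan(8.722 × 0.171) = -56.2°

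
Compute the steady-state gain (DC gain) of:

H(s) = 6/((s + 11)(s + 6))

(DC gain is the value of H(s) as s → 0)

DC gain = H(0) = 6/(11 × 6) = 6/66 = 0.0909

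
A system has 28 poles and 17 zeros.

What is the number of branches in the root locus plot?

Root locus has n branches where n = number of poles = 28.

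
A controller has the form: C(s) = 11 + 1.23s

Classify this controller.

This is a Proportional-Derivative (PD) controller.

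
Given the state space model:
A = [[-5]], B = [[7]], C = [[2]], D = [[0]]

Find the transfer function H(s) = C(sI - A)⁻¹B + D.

(sI - A)⁻¹ = 1/(s + 5). H(s) = 2 × 7/(s + 5) + 0 = 14/(s + 5).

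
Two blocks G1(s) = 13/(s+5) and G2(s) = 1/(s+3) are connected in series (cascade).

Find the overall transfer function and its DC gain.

Series: multiply transfer functions. G_eq = 13/(s+5) × 1/(s+3) = 13/((s+5)(s+3)). DC gain = 13/(5×3) = 0.8667.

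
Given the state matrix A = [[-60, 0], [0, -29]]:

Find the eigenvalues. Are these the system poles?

For diagonal matrix, eigenvalues are diagonal entries: λ₁ = -60, λ₂ = -29. Eigenvalues of A = system poles.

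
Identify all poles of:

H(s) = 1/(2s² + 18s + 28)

Discriminant = 18² - 4×2×28 = 324 - 224 = 100 > 0, so two distinct real poles. Using quadratic formula: s = (-18 ± √100)/(2×2) = (-18 ± √100)/4, with √100 = 10. s₁ = -8/4 = -2, s₂ = -28/4 = -7. Poles: s₁ = -2, s₂ = -7.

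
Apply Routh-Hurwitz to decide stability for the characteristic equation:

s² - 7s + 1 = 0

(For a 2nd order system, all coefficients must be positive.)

Coefficients: 1, -7, 1. b=-7 not positive, so system is unstable.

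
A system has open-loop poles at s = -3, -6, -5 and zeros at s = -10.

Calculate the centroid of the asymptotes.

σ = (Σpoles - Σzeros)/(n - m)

σ = (Σpoles - Σzeros)/(n - m) = (-14 - (-10))/(3 - 1) = -4/2 = -2.0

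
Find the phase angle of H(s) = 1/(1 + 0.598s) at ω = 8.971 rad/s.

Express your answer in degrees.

Phase = -arctan(ωτ) = -arctan(8.971 × 0.598) = -79.4°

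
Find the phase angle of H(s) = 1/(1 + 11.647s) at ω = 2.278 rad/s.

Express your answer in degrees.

Phase = -arctan(ωτ) = -arctan(2.278 × 11.647) = -87.8°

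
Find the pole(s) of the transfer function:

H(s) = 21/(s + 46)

Pole is where denominator = 0: s + 46 = 0, so s = -46.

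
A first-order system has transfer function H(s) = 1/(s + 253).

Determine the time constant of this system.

For H(s) = 1/(s + 1/τ), the pole is at -1/τ = -253, so τ = 1/253 = 0.0040 s.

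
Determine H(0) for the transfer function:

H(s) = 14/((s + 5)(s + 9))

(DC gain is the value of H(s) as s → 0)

DC gain = H(0) = 14/(5 × 9) = 14/45 = 0.3111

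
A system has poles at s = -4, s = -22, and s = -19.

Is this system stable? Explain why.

All poles are in the left half-plane. System is stable.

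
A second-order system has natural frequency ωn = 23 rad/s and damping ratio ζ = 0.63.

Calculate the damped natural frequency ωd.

ωd = ωn√(1 - ζ²) = 23√(1 - 0.63²) = 17.86 rad/s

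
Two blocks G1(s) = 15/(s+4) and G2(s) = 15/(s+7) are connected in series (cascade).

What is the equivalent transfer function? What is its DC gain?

Series: multiply transfer functions. G_eq = 15/(s+4) × 15/(s+7) = 225/((s+4)(s+7)). DC gain = 225/(4×7) = 8.0357.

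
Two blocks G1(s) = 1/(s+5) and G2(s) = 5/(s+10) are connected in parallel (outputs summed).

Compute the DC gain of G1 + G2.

Parallel: G_eq = G1 + G2. DC gain = G1(0) + G2(0) = 1/5 + 5/10 = 0.2 + 0.5 = 0.7.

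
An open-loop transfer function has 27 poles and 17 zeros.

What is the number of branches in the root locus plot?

Root locus has n branches where n = number of poles = 27.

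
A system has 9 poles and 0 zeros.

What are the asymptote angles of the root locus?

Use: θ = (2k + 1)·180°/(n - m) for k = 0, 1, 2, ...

n - m = 9 - 0 = 9. Angles: θk = (2k + 1)·180°/9 = 20°, 60°, 100°, 140°, 180°, 220°, 260°, 300°, 340°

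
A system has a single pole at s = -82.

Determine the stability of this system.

Pole at s = -82 is in the left half-plane. Stable.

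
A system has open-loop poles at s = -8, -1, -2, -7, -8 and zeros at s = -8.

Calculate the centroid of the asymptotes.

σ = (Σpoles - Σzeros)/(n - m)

σ = (Σpoles - Σzeros)/(n - m) = (-26 - (-8))/(5 - 1) = -18/4 = -4.5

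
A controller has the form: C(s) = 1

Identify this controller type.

This is a Proportional (P) controller.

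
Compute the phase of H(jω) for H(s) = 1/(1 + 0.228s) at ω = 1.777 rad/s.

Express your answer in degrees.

Phase = -arctan(ωτ) = -arctan(1.777 × 0.228) = -22.1°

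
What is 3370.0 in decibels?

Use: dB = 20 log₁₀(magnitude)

dB = 20 log₁₀(3370.0) = 70.6 dB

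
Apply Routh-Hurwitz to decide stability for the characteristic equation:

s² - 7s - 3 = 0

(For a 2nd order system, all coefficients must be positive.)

Coefficients: 1, -7, -3. b=-7, c=-3 not positive, so system is unstable.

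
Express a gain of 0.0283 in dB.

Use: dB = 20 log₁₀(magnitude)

dB = 20 log₁₀(0.0283) = -31.0 dB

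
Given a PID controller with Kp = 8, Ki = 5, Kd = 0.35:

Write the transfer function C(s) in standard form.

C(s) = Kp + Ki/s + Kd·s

Substituting values: C(s) = 8 + 5/s + 0.35s = (0.35s² + 8s + 5)/s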